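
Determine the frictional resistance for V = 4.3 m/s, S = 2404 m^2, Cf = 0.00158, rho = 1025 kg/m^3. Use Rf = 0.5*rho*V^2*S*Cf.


Formula: Rf = 0.5 * rho * V^2 * S * Cf
Step 1 — V^2 = 4.3^2 = 18.49
Step 2 — 0.5 * rho * V^2 = 0.5 * 1025 * 18.49 = 9476.125
Step 3 — Rf = 9476.125 * 2404 * 0.00158 ≈ 35993 N (5 s.f.)

35993 N


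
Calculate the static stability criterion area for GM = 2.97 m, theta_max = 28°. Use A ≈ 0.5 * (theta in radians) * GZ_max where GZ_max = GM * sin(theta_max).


Formula: GZ_max = GM * sin(theta); Area = 0.5 * theta_rad * GZ_max
Step 1 — GZ_max = 2.97 * sin(28°) = 2.97 * 0.469472 = 1.394332 m
Step 2 — theta_rad = 28 * pi/180 = 0.488692 rad
Step 3 — Area = 0.5 * 0.488692 * 1.394332 ≈ 0.34070 m·rad (5 s.f.)

0.34070 m·rad


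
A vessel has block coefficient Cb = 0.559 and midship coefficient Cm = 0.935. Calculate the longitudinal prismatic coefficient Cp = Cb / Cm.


Formula: Cp = Cb / Cm
Substituting: Cp = 0.559 / 0.935
Result: Cp ≈ 0.59786 (5 s.f.)

0.59786


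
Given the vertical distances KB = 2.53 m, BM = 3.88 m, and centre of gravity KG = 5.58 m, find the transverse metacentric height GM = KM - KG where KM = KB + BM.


Formula: GM = KB + BM - KG
Step 1 — KM = KB + BM = 2.53 + 3.88 = 6.41 m
Step 2 — GM = KM - KG = 6.41 - 5.58 = 0.83 m

0.83 m


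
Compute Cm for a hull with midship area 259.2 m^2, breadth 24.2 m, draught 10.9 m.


Formula: Cm = Am / (B * T)
Step 1 — B * T = 24.2 * 10.9 = 263.78 m^2
Step 2 — Cm = 259.2 / 263.78 ≈ 0.98264 (5 s.f.)

0.98264


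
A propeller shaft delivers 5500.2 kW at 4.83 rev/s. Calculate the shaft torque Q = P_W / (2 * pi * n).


Formula: Q = P_W / (2 * pi * n)
Step 1 — P_W = 5500.2 kW * 1000 = 5500200.0 W
Step 2 — 2 * pi * n = 2 * pi * 4.83 = 30.347785
Step 3 — Q = 5500200.0 / 30.347785 ≈ 181240 N·m (5 s.f.)

181240 N·m


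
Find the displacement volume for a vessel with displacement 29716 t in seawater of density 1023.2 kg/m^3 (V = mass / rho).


Formula: V = mass / rho
Step 1 — convert tonnes to kg: 29716 t * 1000 = 29716000 kg
Step 2 — V = 29716000 / 1023.2 ≈ 29042 m^3 (5 s.f.)

29042 m^3


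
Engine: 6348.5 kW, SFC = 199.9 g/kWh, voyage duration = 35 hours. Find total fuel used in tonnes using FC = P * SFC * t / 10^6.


Formula: FC (tonnes) = P * SFC * t / 1,000,000
Step 1 — P * SFC * t = 6348.5 * 199.9 * 35 = 44417280.25 g
Step 2 — FC (tonnes) = 44417280.25 / 1,000,000 ≈ 44.417 tonnes (5 s.f.)

44.417 tonnes


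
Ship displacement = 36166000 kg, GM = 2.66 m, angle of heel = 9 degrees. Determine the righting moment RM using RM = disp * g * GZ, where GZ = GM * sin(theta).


Formula: GZ = GM * sin(theta); RM = disp * g * GZ
Step 1 — GZ = 2.66 * sin(9°) = 2.66 * 0.156434 = 0.416114 m
Step 2 — RM = 36166000 * 9.81 * 0.416114 ≈ 147630000 N·m (5 s.f.)

147630000 N·m


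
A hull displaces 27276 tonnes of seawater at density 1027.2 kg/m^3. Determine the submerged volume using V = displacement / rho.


Formula: V = mass / rho
Step 1 — convert tonnes to kg: 27276 t * 1000 = 27276000 kg
Step 2 — V = 27276000 / 1027.2 ≈ 26554 m^3 (5 s.f.)

26554 m^3


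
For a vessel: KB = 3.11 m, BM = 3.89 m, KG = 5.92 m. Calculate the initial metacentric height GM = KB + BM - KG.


Formula: GM = KB + BM - KG
Step 1 — KM = KB + BM = 3.11 + 3.89 = 7.0 m
Step 2 — GM = KM - KG = 7.0 - 5.92 = 1.08 m

1.08 m


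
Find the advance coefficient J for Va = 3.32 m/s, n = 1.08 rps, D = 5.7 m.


Formula: J = Va / (n * D)
Step 1 — n * D = 1.08 * 5.7 = 6.156
Step 2 — J = 3.32 / 6.156 ≈ 0.53931 (5 s.f.)

0.53931


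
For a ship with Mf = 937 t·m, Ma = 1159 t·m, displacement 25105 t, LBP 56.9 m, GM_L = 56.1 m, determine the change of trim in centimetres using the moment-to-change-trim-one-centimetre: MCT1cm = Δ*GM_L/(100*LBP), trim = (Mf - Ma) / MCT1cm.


Formula: net trimming moment = Mf - Ma; MCT1cm = Δ*GM_L/(100*LBP); trim = net moment / MCT1cm
Step 1 — net trimming moment = 937 - 1159 = -222 t·m
Step 2 — MCT1cm = 25105 * 56.1 / (100 * 56.9) = 247.5203 t·m/cm
Step 3 — trim = -222 / 247.5203 ≈ -0.89690 cm (5 s.f.)

-0.89690 cm


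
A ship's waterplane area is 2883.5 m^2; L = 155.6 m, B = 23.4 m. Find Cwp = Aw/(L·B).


Formula: Cwp = Aw / (L * B)
Step 1 — L * B = 155.6 * 23.4 = 3641.04 m^2
Step 2 — Cwp = 2883.5 / 3641.04 ≈ 0.79194 (5 s.f.)

0.79194


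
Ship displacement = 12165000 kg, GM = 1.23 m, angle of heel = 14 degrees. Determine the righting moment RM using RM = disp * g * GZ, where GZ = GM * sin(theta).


Formula: GZ = GM * sin(theta); RM = disp * g * GZ
Step 1 — GZ = 1.23 * sin(14°) = 1.23 * 0.241922 = 0.297564 m
Step 2 — RM = 12165000 * 9.81 * 0.297564 ≈ 35511000 N·m (5 s.f.)

35511000 N·m


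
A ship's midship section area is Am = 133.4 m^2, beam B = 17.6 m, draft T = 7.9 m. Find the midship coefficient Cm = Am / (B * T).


Formula: Cm = Am / (B * T)
Step 1 — B * T = 17.6 * 7.9 = 139.04 m^2
Step 2 — Cm = 133.4 / 139.04 ≈ 0.95944 (5 s.f.)

0.95944


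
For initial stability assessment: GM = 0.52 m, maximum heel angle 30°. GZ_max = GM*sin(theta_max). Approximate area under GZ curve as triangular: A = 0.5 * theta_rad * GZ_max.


Formula: GZ_max = GM * sin(theta); Area = 0.5 * theta_rad * GZ_max
Step 1 — GZ_max = 0.52 * sin(30°) = 0.52 * 0.5 = 0.26 m
Step 2 — theta_rad = 30 * pi/180 = 0.523599 rad
Step 3 — Area = 0.5 * 0.523599 * 0.26 ≈ 0.068068 m·rad (5 s.f.)

0.068068 m·rad


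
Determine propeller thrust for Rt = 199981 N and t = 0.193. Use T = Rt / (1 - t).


Formula: T = Rt / (1 - t)
Step 1 — (1 - t) = 1 - 0.193 = 0.807
Step 2 — T = 199981 / 0.807 ≈ 247810 N (5 s.f.)

247810 N


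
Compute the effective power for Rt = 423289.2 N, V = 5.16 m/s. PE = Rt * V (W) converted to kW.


Formula: PE = Rt * V / 1000 (kW)
Step 1 — PE (W) = 423289.2 * 5.16 = 2184172.272 W
Step 2 — PE (kW) = 2184172.272 / 1000 ≈ 2184.2 kW (5 s.f.)

2184.2 kW


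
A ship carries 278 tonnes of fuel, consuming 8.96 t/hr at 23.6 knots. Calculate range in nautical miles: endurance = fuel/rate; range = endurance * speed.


Formula: endurance = fuel / rate; range = endurance * speed
Step 1 — endurance = 278 / 8.96 = 31.0268 hours
Step 2 — range = 31.0268 * 23.6 ≈ 732.23 nautical miles (5 s.f.)

732.23 NM


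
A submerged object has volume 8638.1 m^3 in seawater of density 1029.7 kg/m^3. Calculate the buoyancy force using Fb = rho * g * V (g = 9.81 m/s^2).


Formula: Fb = rho * g * V
Substituting: Fb = 1029.7 * 9.81 * 8638.1
Intermediate: 1029.7 * 9.81 = 10101.357
Result: Fb = 10101.357 * 8638.1 ≈ 87257000 N (5 s.f.)

87257000 N


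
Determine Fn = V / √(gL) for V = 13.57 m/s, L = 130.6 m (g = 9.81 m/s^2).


Formula: Fn = V / sqrt(g * L)
Step 1 — g * L = 9.81 * 130.6 = 1281.186
Step 2 — sqrt(g * L) = sqrt(1281.186) = 35.793659
Step 3 — Fn = 13.57 / 35.793659 ≈ 0.37912 (5 s.f.)

0.37912


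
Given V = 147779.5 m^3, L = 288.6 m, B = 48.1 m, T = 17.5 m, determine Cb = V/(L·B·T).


Formula: Cb = V / (L * B * T)
Step 1 — L * B * T = 288.6 * 48.1 * 17.5 = 242929.05 m^3
Step 2 — Cb = 147779.5 / 242929.05 ≈ 0.60832 (5 s.f.)

0.60832


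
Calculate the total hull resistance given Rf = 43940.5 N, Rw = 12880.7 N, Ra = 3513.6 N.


Formula: Rt = Rf + Rw + Ra
Substituting: Rt = 43940.5 + 12880.7 + 3513.6
Result: Rt = 60334.8 N

60334.8 N


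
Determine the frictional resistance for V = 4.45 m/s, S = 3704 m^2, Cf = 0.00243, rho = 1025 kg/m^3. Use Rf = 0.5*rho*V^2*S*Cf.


Formula: Rf = 0.5 * rho * V^2 * S * Cf
Step 1 — V^2 = 4.45^2 = 19.8025
Step 2 — 0.5 * rho * V^2 = 0.5 * 1025 * 19.8025 = 10148.78125
Step 3 — Rf = 10148.78125 * 3704 * 0.00243 ≈ 91346 N (5 s.f.)

91346 N


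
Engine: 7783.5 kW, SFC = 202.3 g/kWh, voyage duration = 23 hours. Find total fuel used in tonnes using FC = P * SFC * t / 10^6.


Formula: FC (tonnes) = P * SFC * t / 1,000,000
Step 1 — P * SFC * t = 7783.5 * 202.3 * 23 = 36215847.15 g
Step 2 — FC (tonnes) = 36215847.15 / 1,000,000 ≈ 36.216 tonnes (5 s.f.)

36.216 tonnes


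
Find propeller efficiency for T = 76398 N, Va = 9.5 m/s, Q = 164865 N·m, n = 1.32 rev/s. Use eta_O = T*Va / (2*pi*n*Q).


Formula: eta = T * Va / (2 * pi * n * Q)
Step 1 — numerator = T * Va = 76398 * 9.5 = 725781.0
Step 2 — 2 * pi * n = 2 * pi * 1.32 = 8.293805
Step 3 — denominator = 8.293805 * 164865 = 1367358.16
Step 4 — eta = 725781.0 / 1367358.16 ≈ 0.53079 (5 s.f.)

0.53079


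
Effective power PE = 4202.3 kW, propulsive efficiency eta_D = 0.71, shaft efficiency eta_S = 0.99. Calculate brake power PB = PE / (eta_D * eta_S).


Formula: PB = PE / (eta_D * eta_S)
Step 1 — combined efficiency = eta_D * eta_S = 0.71 * 0.99 = 0.7029
Step 2 — PB = 4202.3 / 0.7029 ≈ 5978.5 kW (5 s.f.)

5978.5 kW


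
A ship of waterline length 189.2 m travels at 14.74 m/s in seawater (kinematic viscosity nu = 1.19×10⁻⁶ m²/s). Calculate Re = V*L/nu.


Formula: Re = V * L / nu
Step 1 — V * L = 14.74 * 189.2 = 2788.808 m^2/s
Step 2 — Re = 2788.808 / 1.19e-6 = 2.34e+09

2.34e+09


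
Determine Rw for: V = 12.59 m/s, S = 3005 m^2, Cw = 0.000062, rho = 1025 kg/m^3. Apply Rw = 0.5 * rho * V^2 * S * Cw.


Formula: Rw = 0.5 * rho * V^2 * S * Cw
Step 1 — V^2 = 12.59^2 = 158.5081
Step 2 — 0.5 * rho * V^2 = 0.5 * 1025 * 158.5081 = 81235.40125
Step 3 — Rw = 81235.40125 * 3005 * 0.000062 ≈ 15135 N (5 s.f.)

15135 N


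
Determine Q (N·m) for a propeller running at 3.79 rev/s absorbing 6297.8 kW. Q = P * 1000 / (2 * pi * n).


Formula: Q = P_W / (2 * pi * n)
Step 1 — P_W = 6297.8 kW * 1000 = 6297800.0 W
Step 2 — 2 * pi * n = 2 * pi * 3.79 = 23.813272
Step 3 — Q = 6297800.0 / 23.813272 ≈ 264470 N·m (5 s.f.)

264470 N·m


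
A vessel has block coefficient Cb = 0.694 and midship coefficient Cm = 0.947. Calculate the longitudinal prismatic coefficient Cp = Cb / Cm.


Formula: Cp = Cb / Cm
Substituting: Cp = 0.694 / 0.947
Result: Cp ≈ 0.73284 (5 s.f.)

0.73284


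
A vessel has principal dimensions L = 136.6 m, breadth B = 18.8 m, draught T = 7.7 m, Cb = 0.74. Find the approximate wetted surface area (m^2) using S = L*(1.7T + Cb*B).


Formula: S = 1.7*L*T + V/T with V = Cb*L*B*T, i.e. S = L * (1.7*T + Cb*B)
Step 1 — 1.7*T = 1.7 * 7.7 = 13.09 m
Step 2 — Cb*B = 0.74 * 18.8 = 13.912 m
Step 3 — 1.7*T + Cb*B = 13.09 + 13.912 = 27.002 m
Step 4 — S = 136.6 * 27.002 ≈ 3688.5 m^2 (5 s.f.)

3688.5 m^2


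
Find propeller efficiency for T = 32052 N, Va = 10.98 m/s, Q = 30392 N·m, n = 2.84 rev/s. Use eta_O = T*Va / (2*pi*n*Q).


Formula: eta = T * Va / (2 * pi * n * Q)
Step 1 — numerator = T * Va = 32052 * 10.98 = 351930.96
Step 2 — 2 * pi * n = 2 * pi * 2.84 = 17.844246
Step 3 — denominator = 17.844246 * 30392 = 542322.32
Step 4 — eta = 351930.96 / 542322.32 ≈ 0.64893 (5 s.f.)

0.64893


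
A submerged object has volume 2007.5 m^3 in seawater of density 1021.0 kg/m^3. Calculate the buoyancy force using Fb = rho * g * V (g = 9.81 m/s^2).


Formula: Fb = rho * g * V
Substituting: Fb = 1021.0 * 9.81 * 2007.5
Intermediate: 1021.0 * 9.81 = 10016.01
Result: Fb = 10016.01 * 2007.5 ≈ 20107000 N (5 s.f.)

20107000 N


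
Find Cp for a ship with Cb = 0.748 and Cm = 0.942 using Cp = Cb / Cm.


Formula: Cp = Cb / Cm
Substituting: Cp = 0.748 / 0.942
Result: Cp ≈ 0.79406 (5 s.f.)

0.79406


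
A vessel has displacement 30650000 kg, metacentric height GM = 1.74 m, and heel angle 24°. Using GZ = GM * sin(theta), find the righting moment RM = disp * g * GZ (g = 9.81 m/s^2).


Formula: GZ = GM * sin(theta); RM = disp * g * GZ
Step 1 — GZ = 1.74 * sin(24°) = 1.74 * 0.406737 = 0.707722 m
Step 2 — RM = 30650000 * 9.81 * 0.707722 ≈ 212800000 N·m (5 s.f.)

212800000 N·m


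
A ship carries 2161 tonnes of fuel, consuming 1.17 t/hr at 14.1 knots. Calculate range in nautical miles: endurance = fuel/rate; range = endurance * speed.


Formula: endurance = fuel / rate; range = endurance * speed
Step 1 — endurance = 2161 / 1.17 = 1847.0085 hours
Step 2 — range = 1847.0085 * 14.1 ≈ 26043 nautical miles (5 s.f.)

26043 NM


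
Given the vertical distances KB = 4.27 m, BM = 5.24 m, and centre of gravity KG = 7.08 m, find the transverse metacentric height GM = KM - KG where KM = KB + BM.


Formula: GM = KB + BM - KG
Step 1 — KM = KB + BM = 4.27 + 5.24 = 9.51 m
Step 2 — GM = KM - KG = 9.51 - 7.08 = 2.43 m

2.43 m


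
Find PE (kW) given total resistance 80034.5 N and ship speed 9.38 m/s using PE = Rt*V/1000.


Formula: PE = Rt * V / 1000 (kW)
Step 1 — PE (W) = 80034.5 * 9.38 = 750723.61 W
Step 2 — PE (kW) = 750723.61 / 1000 ≈ 750.72 kW (5 s.f.)

750.72 kW


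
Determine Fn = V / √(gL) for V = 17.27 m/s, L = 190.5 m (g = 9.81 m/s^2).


Formula: Fn = V / sqrt(g * L)
Step 1 — g * L = 9.81 * 190.5 = 1868.805
Step 2 — sqrt(g * L) = sqrt(1868.805) = 43.229677
Step 3 — Fn = 17.27 / 43.229677 ≈ 0.39949 (5 s.f.)

0.39949


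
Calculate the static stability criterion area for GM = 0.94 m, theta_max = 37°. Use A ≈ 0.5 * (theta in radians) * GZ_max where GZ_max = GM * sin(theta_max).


Formula: GZ_max = GM * sin(theta); Area = 0.5 * theta_rad * GZ_max
Step 1 — GZ_max = 0.94 * sin(37°) = 0.94 * 0.601815 = 0.565706 m
Step 2 — theta_rad = 37 * pi/180 = 0.645772 rad
Step 3 — Area = 0.5 * 0.645772 * 0.565706 ≈ 0.18266 m·rad (5 s.f.)

0.18266 m·rad


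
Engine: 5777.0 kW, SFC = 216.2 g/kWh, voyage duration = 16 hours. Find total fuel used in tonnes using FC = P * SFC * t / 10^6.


Formula: FC (tonnes) = P * SFC * t / 1,000,000
Step 1 — P * SFC * t = 5777.0 * 216.2 * 16 = 19983798.4 g
Step 2 — FC (tonnes) = 19983798.4 / 1,000,000 ≈ 19.984 tonnes (5 s.f.)

19.984 tonnes


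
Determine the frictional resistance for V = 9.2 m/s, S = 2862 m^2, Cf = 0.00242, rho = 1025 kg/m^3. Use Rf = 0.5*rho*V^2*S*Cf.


Formula: Rf = 0.5 * rho * V^2 * S * Cf
Step 1 — V^2 = 9.2^2 = 84.64
Step 2 — 0.5 * rho * V^2 = 0.5 * 1025 * 84.64 = 43378.0
Step 3 — Rf = 43378.0 * 2862 * 0.00242 ≈ 300440 N (5 s.f.)

300440 N


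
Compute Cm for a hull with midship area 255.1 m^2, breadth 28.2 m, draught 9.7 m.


Formula: Cm = Am / (B * T)
Step 1 — B * T = 28.2 * 9.7 = 273.54 m^2
Step 2 — Cm = 255.1 / 273.54 ≈ 0.93259 (5 s.f.)

0.93259


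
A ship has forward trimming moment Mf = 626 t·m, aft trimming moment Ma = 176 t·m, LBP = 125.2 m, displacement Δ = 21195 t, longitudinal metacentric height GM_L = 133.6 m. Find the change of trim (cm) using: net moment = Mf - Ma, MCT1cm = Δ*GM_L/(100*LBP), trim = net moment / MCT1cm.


Formula: net trimming moment = Mf - Ma; MCT1cm = Δ*GM_L/(100*LBP); trim = net moment / MCT1cm
Step 1 — net trimming moment = 626 - 176 = 450 t·m
Step 2 — MCT1cm = 21195 * 133.6 / (100 * 125.2) = 226.1703 t·m/cm
Step 3 — trim = 450 / 226.1703 ≈ 1.9897 cm (5 s.f.)

1.9897 cm


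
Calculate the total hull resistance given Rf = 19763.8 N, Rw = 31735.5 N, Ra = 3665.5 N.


Formula: Rt = Rf + Rw + Ra
Substituting: Rt = 19763.8 + 31735.5 + 3665.5
Result: Rt = 55164.8 N

55164.8 N


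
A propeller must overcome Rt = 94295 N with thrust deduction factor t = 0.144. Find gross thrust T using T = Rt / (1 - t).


Formula: T = Rt / (1 - t)
Step 1 — (1 - t) = 1 - 0.144 = 0.856
Step 2 — T = 94295 / 0.856 ≈ 110160 N (5 s.f.)

110160 N


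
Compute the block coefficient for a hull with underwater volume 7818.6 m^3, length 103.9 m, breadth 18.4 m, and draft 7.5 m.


Formula: Cb = V / (L * B * T)
Step 1 — L * B * T = 103.9 * 18.4 * 7.5 = 14338.2 m^3
Step 2 — Cb = 7818.6 / 14338.2 ≈ 0.54530 (5 s.f.)

0.54530


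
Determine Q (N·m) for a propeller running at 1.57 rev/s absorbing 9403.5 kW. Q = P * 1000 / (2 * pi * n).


Formula: Q = P_W / (2 * pi * n)
Step 1 — P_W = 9403.5 kW * 1000 = 9403500.0 W
Step 2 — 2 * pi * n = 2 * pi * 1.57 = 9.864601
Step 3 — Q = 9403500.0 / 9.864601 ≈ 953260 N·m (5 s.f.)

953260 N·m


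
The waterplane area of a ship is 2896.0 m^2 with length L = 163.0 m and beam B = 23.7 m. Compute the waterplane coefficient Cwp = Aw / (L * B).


Formula: Cwp = Aw / (L * B)
Step 1 — L * B = 163.0 * 23.7 = 3863.1 m^2
Step 2 — Cwp = 2896.0 / 3863.1 ≈ 0.74966 (5 s.f.)

0.74966


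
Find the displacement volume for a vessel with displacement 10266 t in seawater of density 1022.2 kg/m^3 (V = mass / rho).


Formula: V = mass / rho
Step 1 — convert tonnes to kg: 10266 t * 1000 = 10266000 kg
Step 2 — V = 10266000 / 1022.2 ≈ 10043 m^3 (5 s.f.)

10043 m^3


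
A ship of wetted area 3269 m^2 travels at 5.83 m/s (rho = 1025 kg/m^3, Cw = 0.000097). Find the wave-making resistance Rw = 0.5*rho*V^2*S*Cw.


Formula: Rw = 0.5 * rho * V^2 * S * Cw
Step 1 — V^2 = 5.83^2 = 33.9889
Step 2 — 0.5 * rho * V^2 = 0.5 * 1025 * 33.9889 = 17419.31125
Step 3 — Rw = 17419.31125 * 3269 * 0.000097 ≈ 5523.5 N (5 s.f.)

5523.5 N


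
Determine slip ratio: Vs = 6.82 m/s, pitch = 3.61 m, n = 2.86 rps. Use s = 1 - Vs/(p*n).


Formula: s = 1 - Vs / (p * n)
Step 1 — p * n = 3.61 * 2.86 = 10.3246
Step 2 — Vs / (p*n) = 6.82 / 10.3246 = 0.660558 (6 d.p.)
Step 3 — s = 1 - 0.660558 = 0.339442

0.339442


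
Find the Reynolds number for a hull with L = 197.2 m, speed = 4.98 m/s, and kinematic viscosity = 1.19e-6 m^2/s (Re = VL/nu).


Formula: Re = V * L / nu
Step 1 — V * L = 4.98 * 197.2 = 982.056 m^2/s
Step 2 — Re = 982.056 / 1.19e-6 = 8.25e+08

8.25e+08


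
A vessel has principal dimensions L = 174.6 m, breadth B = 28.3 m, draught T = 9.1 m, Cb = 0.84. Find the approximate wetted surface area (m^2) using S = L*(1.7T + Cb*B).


Formula: S = 1.7*L*T + V/T with V = Cb*L*B*T, i.e. S = L * (1.7*T + Cb*B)
Step 1 — 1.7*T = 1.7 * 9.1 = 15.47 m
Step 2 — Cb*B = 0.84 * 28.3 = 23.772 m
Step 3 — 1.7*T + Cb*B = 15.47 + 23.772 = 39.242 m
Step 4 — S = 174.6 * 39.242 ≈ 6851.7 m^2 (5 s.f.)

6851.7 m^2


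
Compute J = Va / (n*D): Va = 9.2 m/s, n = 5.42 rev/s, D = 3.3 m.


Formula: J = Va / (n * D)
Step 1 — n * D = 5.42 * 3.3 = 17.886
Step 2 — J = 9.2 / 17.886 ≈ 0.51437 (5 s.f.)

0.51437


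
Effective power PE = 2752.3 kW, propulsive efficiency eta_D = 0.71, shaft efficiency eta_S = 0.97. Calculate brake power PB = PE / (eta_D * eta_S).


Formula: PB = PE / (eta_D * eta_S)
Step 1 — combined efficiency = eta_D * eta_S = 0.71 * 0.97 = 0.6887
Step 2 — PB = 2752.3 / 0.6887 ≈ 3996.4 kW (5 s.f.)

3996.4 kW


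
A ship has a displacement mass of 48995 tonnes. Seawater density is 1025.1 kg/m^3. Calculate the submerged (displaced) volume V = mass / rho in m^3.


Formula: V = mass / rho
Step 1 — convert tonnes to kg: 48995 t * 1000 = 48995000 kg
Step 2 — V = 48995000 / 1025.1 ≈ 47795 m^3 (5 s.f.)

47795 m^3


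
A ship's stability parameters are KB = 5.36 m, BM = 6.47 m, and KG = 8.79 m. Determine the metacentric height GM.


Formula: GM = KB + BM - KG
Step 1 — KM = KB + BM = 5.36 + 6.47 = 11.83 m
Step 2 — GM = KM - KG = 11.83 - 8.79 = 3.04 m

3.04 m


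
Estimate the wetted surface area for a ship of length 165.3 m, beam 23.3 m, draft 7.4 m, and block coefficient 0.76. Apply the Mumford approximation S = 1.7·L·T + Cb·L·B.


Formula: S = 1.7*L*T + V/T with V = Cb*L*B*T, i.e. S = L * (1.7*T + Cb*B)
Step 1 — 1.7*T = 1.7 * 7.4 = 12.58 m
Step 2 — Cb*B = 0.76 * 23.3 = 17.708 m
Step 3 — 1.7*T + Cb*B = 12.58 + 17.708 = 30.288 m
Step 4 — S = 165.3 * 30.288 ≈ 5006.6 m^2 (5 s.f.)

5006.6 m^2


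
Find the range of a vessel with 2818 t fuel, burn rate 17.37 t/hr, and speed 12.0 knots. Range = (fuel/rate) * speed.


Formula: endurance = fuel / rate; range = endurance * speed
Step 1 — endurance = 2818 / 17.37 = 162.2337 hours
Step 2 — range = 162.2337 * 12.0 ≈ 1946.8 nautical miles (5 s.f.)

1946.8 NM


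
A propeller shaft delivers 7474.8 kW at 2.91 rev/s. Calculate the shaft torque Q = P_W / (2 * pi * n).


Formula: Q = P_W / (2 * pi * n)
Step 1 — P_W = 7474.8 kW * 1000 = 7474800.0 W
Step 2 — 2 * pi * n = 2 * pi * 2.91 = 18.284069
Step 3 — Q = 7474800.0 / 18.284069 ≈ 408810 N·m (5 s.f.)

408810 N·m


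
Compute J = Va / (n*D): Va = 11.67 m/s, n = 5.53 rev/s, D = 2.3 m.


Formula: J = Va / (n * D)
Step 1 — n * D = 5.53 * 2.3 = 12.719
Step 2 — J = 11.67 / 12.719 ≈ 0.91752 (5 s.f.)

0.91752


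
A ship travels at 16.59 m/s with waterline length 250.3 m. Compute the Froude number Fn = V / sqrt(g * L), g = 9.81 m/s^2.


Formula: Fn = V / sqrt(g * L)
Step 1 — g * L = 9.81 * 250.3 = 2455.443
Step 2 — sqrt(g * L) = sqrt(2455.443) = 49.552427
Step 3 — Fn = 16.59 / 49.552427 ≈ 0.33480 (5 s.f.)

0.33480


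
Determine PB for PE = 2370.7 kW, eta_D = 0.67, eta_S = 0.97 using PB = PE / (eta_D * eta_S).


Formula: PB = PE / (eta_D * eta_S)
Step 1 — combined efficiency = eta_D * eta_S = 0.67 * 0.97 = 0.6499
Step 2 — PB = 2370.7 / 0.6499 ≈ 3647.8 kW (5 s.f.)

3647.8 kW


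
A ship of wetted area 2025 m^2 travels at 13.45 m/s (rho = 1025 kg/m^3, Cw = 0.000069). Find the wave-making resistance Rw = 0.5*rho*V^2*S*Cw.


Formula: Rw = 0.5 * rho * V^2 * S * Cw
Step 1 — V^2 = 13.45^2 = 180.9025
Step 2 — 0.5 * rho * V^2 = 0.5 * 1025 * 180.9025 = 92712.53125
Step 3 — Rw = 92712.53125 * 2025 * 0.000069 ≈ 12954 N (5 s.f.)

12954 N


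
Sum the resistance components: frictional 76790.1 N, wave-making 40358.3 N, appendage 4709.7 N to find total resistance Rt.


Formula: Rt = Rf + Rw + Ra
Substituting: Rt = 76790.1 + 40358.3 + 4709.7
Result: Rt = 121858.1 N

121858.1 N


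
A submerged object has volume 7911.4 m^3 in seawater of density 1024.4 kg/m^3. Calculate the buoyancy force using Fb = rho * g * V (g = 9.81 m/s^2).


Formula: Fb = rho * g * V
Substituting: Fb = 1024.4 * 9.81 * 7911.4
Intermediate: 1024.4 * 9.81 = 10049.364
Result: Fb = 10049.364 * 7911.4 ≈ 79505000 N (5 s.f.)

79505000 N


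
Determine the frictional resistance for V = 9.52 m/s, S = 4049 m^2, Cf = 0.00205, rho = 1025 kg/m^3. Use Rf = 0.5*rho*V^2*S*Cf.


Formula: Rf = 0.5 * rho * V^2 * S * Cf
Step 1 — V^2 = 9.52^2 = 90.6304
Step 2 — 0.5 * rho * V^2 = 0.5 * 1025 * 90.6304 = 46448.08
Step 3 — Rf = 46448.08 * 4049 * 0.00205 ≈ 385540 N (5 s.f.)

385540 N


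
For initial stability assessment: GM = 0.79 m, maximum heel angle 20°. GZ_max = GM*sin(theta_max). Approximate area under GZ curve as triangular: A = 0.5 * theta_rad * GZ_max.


Formula: GZ_max = GM * sin(theta); Area = 0.5 * theta_rad * GZ_max
Step 1 — GZ_max = 0.79 * sin(20°) = 0.79 * 0.34202 = 0.270196 m
Step 2 — theta_rad = 20 * pi/180 = 0.349066 rad
Step 3 — Area = 0.5 * 0.349066 * 0.270196 ≈ 0.047158 m·rad (5 s.f.)

0.047158 m·rad


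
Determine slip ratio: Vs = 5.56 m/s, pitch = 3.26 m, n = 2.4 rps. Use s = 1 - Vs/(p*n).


Formula: s = 1 - Vs / (p * n)
Step 1 — p * n = 3.26 * 2.4 = 7.824
Step 2 — Vs / (p*n) = 5.56 / 7.824 = 0.710634 (6 d.p.)
Step 3 — s = 1 - 0.710634 = 0.289366

0.289366


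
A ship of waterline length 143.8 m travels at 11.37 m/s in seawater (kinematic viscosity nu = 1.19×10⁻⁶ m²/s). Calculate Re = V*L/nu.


Formula: Re = V * L / nu
Step 1 — V * L = 11.37 * 143.8 = 1635.006 m^2/s
Step 2 — Re = 1635.006 / 1.19e-6 = 1.37e+09

1.37e+09


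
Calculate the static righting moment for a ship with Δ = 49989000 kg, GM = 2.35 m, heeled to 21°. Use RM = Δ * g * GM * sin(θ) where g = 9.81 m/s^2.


Formula: GZ = GM * sin(theta); RM = disp * g * GZ
Step 1 — GZ = 2.35 * sin(21°) = 2.35 * 0.358368 = 0.842165 m
Step 2 — RM = 49989000 * 9.81 * 0.842165 ≈ 412990000 N·m (5 s.f.)

412990000 N·m


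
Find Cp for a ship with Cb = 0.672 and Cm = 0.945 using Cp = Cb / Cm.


Formula: Cp = Cb / Cm
Substituting: Cp = 0.672 / 0.945
Result: Cp ≈ 0.71111 (5 s.f.)

0.71111


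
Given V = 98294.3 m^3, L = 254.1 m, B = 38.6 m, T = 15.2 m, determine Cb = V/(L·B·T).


Formula: Cb = V / (L * B * T)
Step 1 — L * B * T = 254.1 * 38.6 * 15.2 = 149085.552 m^3
Step 2 — Cb = 98294.3 / 149085.552 ≈ 0.65931 (5 s.f.)

0.65931


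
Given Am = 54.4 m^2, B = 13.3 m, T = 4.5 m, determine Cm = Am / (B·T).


Formula: Cm = Am / (B * T)
Step 1 — B * T = 13.3 * 4.5 = 59.85 m^2
Step 2 — Cm = 54.4 / 59.85 ≈ 0.90894 (5 s.f.)

0.90894


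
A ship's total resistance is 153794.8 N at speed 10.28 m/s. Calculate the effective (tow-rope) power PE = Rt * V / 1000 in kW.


Formula: PE = Rt * V / 1000 (kW)
Step 1 — PE (W) = 153794.8 * 10.28 = 1581010.544 W
Step 2 — PE (kW) = 1581010.544 / 1000 ≈ 1581.0 kW (5 s.f.)

1581.0 kW


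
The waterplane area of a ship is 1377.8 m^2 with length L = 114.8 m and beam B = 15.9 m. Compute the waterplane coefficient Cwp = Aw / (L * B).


Formula: Cwp = Aw / (L * B)
Step 1 — L * B = 114.8 * 15.9 = 1825.32 m^2
Step 2 — Cwp = 1377.8 / 1825.32 ≈ 0.75483 (5 s.f.)

0.75483


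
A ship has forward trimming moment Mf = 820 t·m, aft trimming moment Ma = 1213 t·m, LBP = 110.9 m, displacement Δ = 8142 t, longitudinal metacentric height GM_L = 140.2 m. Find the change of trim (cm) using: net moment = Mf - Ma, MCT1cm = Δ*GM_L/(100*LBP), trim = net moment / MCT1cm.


Formula: net trimming moment = Mf - Ma; MCT1cm = Δ*GM_L/(100*LBP); trim = net moment / MCT1cm
Step 1 — net trimming moment = 820 - 1213 = -393 t·m
Step 2 — MCT1cm = 8142 * 140.2 / (100 * 110.9) = 102.9313 t·m/cm
Step 3 — trim = -393 / 102.9313 ≈ -3.8181 cm (5 s.f.)

-3.8181 cm


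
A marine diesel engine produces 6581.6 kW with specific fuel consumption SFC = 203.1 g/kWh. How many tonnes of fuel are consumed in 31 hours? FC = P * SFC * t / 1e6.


Formula: FC (tonnes) = P * SFC * t / 1,000,000
Step 1 — P * SFC * t = 6581.6 * 203.1 * 31 = 41438411.76 g
Step 2 — FC (tonnes) = 41438411.76 / 1,000,000 ≈ 41.438 tonnes (5 s.f.)

41.438 tonnes


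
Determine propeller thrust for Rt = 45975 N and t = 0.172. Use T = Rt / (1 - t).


Formula: T = Rt / (1 - t)
Step 1 — (1 - t) = 1 - 0.172 = 0.828
Step 2 — T = 45975 / 0.828 ≈ 55525 N (5 s.f.)

55525 N


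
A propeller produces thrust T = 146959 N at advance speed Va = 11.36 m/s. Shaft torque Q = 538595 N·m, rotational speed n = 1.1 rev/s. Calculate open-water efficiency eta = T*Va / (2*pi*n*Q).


Formula: eta = T * Va / (2 * pi * n * Q)
Step 1 — numerator = T * Va = 146959 * 11.36 = 1669454.24
Step 2 — 2 * pi * n = 2 * pi * 1.1 = 6.911504
Step 3 — denominator = 6.911504 * 538595 = 3722501.5
Step 4 — eta = 1669454.24 / 3722501.5 ≈ 0.44848 (5 s.f.)

0.44848


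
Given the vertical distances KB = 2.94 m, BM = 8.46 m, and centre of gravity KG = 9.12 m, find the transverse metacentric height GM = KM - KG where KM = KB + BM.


Formula: GM = KB + BM - KG
Step 1 — KM = KB + BM = 2.94 + 8.46 = 11.4 m
Step 2 — GM = KM - KG = 11.4 - 9.12 = 2.28 m

2.28 m


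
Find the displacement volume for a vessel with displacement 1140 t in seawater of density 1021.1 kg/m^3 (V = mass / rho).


Formula: V = mass / rho
Step 1 — convert tonnes to kg: 1140 t * 1000 = 1140000 kg
Step 2 — V = 1140000 / 1021.1 ≈ 1116.4 m^3 (5 s.f.)

1116.4 m^3


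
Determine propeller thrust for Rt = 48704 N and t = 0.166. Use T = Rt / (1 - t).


Formula: T = Rt / (1 - t)
Step 1 — (1 - t) = 1 - 0.166 = 0.834
Step 2 — T = 48704 / 0.834 ≈ 58398 N (5 s.f.)

58398 N


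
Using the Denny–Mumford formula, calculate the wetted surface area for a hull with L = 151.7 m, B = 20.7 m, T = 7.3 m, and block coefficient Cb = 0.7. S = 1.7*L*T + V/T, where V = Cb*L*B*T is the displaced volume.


Formula: S = 1.7*L*T + V/T with V = Cb*L*B*T, i.e. S = L * (1.7*T + Cb*B)
Step 1 — 1.7*T = 1.7 * 7.3 = 12.41 m
Step 2 — Cb*B = 0.7 * 20.7 = 14.49 m
Step 3 — 1.7*T + Cb*B = 12.41 + 14.49 = 26.9 m
Step 4 — S = 151.7 * 26.9 ≈ 4080.7 m^2 (5 s.f.)

4080.7 m^2


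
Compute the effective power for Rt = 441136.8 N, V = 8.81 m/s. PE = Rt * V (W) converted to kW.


Formula: PE = Rt * V / 1000 (kW)
Step 1 — PE (W) = 441136.8 * 8.81 = 3886415.208 W
Step 2 — PE (kW) = 3886415.208 / 1000 ≈ 3886.4 kW (5 s.f.)

3886.4 kW


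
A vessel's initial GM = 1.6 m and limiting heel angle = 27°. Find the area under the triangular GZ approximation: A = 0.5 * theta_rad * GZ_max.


Formula: GZ_max = GM * sin(theta); Area = 0.5 * theta_rad * GZ_max
Step 1 — GZ_max = 1.6 * sin(27°) = 1.6 * 0.45399 = 0.726384 m
Step 2 — theta_rad = 27 * pi/180 = 0.471239 rad
Step 3 — Area = 0.5 * 0.471239 * 0.726384 ≈ 0.17115 m·rad (5 s.f.)

0.17115 m·rad


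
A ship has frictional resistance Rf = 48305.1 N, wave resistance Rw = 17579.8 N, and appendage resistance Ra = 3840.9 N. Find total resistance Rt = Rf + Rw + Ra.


Formula: Rt = Rf + Rw + Ra
Substituting: Rt = 48305.1 + 17579.8 + 3840.9
Result: Rt = 69725.8 N

69725.8 N


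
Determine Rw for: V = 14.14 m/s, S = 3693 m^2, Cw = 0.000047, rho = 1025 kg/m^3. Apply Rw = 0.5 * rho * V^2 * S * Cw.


Formula: Rw = 0.5 * rho * V^2 * S * Cw
Step 1 — V^2 = 14.14^2 = 199.9396
Step 2 — 0.5 * rho * V^2 = 0.5 * 1025 * 199.9396 = 102469.045
Step 3 — Rw = 102469.045 * 3693 * 0.000047 ≈ 17786 N (5 s.f.)

17786 N


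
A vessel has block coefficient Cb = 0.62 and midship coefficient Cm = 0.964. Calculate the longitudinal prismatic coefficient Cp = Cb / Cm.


Formula: Cp = Cb / Cm
Substituting: Cp = 0.62 / 0.964
Result: Cp ≈ 0.64315 (5 s.f.)

0.64315


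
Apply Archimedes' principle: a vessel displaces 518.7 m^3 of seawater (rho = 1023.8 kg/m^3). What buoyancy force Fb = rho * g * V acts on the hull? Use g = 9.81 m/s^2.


Formula: Fb = rho * g * V
Substituting: Fb = 1023.8 * 9.81 * 518.7
Intermediate: 1023.8 * 9.81 = 10043.478
Result: Fb = 10043.478 * 518.7 ≈ 5209600 N (5 s.f.)

5209600 N


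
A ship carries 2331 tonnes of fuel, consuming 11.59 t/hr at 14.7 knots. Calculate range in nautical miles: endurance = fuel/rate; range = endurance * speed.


Formula: endurance = fuel / rate; range = endurance * speed
Step 1 — endurance = 2331 / 11.59 = 201.1217 hours
Step 2 — range = 201.1217 * 14.7 ≈ 2956.5 nautical miles (5 s.f.)

2956.5 NM


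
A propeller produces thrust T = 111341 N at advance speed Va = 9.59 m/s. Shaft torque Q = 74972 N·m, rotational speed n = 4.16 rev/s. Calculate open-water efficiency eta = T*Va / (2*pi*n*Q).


Formula: eta = T * Va / (2 * pi * n * Q)
Step 1 — numerator = T * Va = 111341 * 9.59 = 1067760.19
Step 2 — 2 * pi * n = 2 * pi * 4.16 = 26.138051
Step 3 — denominator = 26.138051 * 74972 = 1959621.96
Step 4 — eta = 1067760.19 / 1959621.96 ≈ 0.54488 (5 s.f.)

0.54488


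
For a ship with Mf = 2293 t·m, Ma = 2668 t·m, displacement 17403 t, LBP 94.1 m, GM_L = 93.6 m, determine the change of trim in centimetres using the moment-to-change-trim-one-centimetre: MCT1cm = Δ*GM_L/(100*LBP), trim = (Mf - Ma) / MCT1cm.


Formula: net trimming moment = Mf - Ma; MCT1cm = Δ*GM_L/(100*LBP); trim = net moment / MCT1cm
Step 1 — net trimming moment = 2293 - 2668 = -375 t·m
Step 2 — MCT1cm = 17403 * 93.6 / (100 * 94.1) = 173.1053 t·m/cm
Step 3 — trim = -375 / 173.1053 ≈ -2.1663 cm (5 s.f.)

-2.1663 cm


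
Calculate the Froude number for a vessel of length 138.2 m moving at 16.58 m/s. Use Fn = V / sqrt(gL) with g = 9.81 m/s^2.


Formula: Fn = V / sqrt(g * L)
Step 1 — g * L = 9.81 * 138.2 = 1355.742
Step 2 — sqrt(g * L) = sqrt(1355.742) = 36.820402
Step 3 — Fn = 16.58 / 36.820402 ≈ 0.45029 (5 s.f.)

0.45029


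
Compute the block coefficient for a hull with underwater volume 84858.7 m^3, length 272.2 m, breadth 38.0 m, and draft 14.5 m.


Formula: Cb = V / (L * B * T)
Step 1 — L * B * T = 272.2 * 38.0 * 14.5 = 149982.2 m^3
Step 2 — Cb = 84858.7 / 149982.2 ≈ 0.56579 (5 s.f.)

0.56579


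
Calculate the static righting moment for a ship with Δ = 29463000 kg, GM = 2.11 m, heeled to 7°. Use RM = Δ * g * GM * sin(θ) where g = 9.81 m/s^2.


Formula: GZ = GM * sin(theta); RM = disp * g * GZ
Step 1 — GZ = 2.11 * sin(7°) = 2.11 * 0.121869 = 0.257144 m
Step 2 — RM = 29463000 * 9.81 * 0.257144 ≈ 74323000 N·m (5 s.f.)

74323000 N·m


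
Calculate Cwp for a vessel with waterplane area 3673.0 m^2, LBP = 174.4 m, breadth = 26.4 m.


Formula: Cwp = Aw / (L * B)
Step 1 — L * B = 174.4 * 26.4 = 4604.16 m^2
Step 2 — Cwp = 3673.0 / 4604.16 ≈ 0.79776 (5 s.f.)

0.79776


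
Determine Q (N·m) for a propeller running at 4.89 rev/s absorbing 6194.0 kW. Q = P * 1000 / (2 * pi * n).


Formula: Q = P_W / (2 * pi * n)
Step 1 — P_W = 6194.0 kW * 1000 = 6194000.0 W
Step 2 — 2 * pi * n = 2 * pi * 4.89 = 30.724776
Step 3 — Q = 6194000.0 / 30.724776 ≈ 201600 N·m (5 s.f.)

201600 N·m


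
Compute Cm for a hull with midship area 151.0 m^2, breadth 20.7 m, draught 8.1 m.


Formula: Cm = Am / (B * T)
Step 1 — B * T = 20.7 * 8.1 = 167.67 m^2
Step 2 — Cm = 151.0 / 167.67 ≈ 0.90058 (5 s.f.)

0.90058


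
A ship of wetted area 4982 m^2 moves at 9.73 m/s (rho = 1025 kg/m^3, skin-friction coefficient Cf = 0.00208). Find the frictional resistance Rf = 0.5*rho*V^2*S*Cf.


Formula: Rf = 0.5 * rho * V^2 * S * Cf
Step 1 — V^2 = 9.73^2 = 94.6729
Step 2 — 0.5 * rho * V^2 = 0.5 * 1025 * 94.6729 = 48519.86125
Step 3 — Rf = 48519.86125 * 4982 * 0.00208 ≈ 502790 N (5 s.f.)

502790 N


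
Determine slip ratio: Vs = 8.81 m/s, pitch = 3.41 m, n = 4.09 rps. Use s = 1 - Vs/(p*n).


Formula: s = 1 - Vs / (p * n)
Step 1 — p * n = 3.41 * 4.09 = 13.9469
Step 2 — Vs / (p*n) = 8.81 / 13.9469 = 0.631682 (6 d.p.)
Step 3 — s = 1 - 0.631682 = 0.368318

0.368318


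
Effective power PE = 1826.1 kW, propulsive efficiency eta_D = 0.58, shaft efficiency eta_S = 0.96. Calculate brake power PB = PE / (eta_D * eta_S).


Formula: PB = PE / (eta_D * eta_S)
Step 1 — combined efficiency = eta_D * eta_S = 0.58 * 0.96 = 0.5568
Step 2 — PB = 1826.1 / 0.5568 ≈ 3279.6 kW (5 s.f.)

3279.6 kW


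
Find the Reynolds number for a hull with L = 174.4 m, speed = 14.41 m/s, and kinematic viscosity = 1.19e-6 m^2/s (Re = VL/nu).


Formula: Re = V * L / nu
Step 1 — V * L = 14.41 * 174.4 = 2513.104 m^2/s
Step 2 — Re = 2513.104 / 1.19e-6 = 2.11e+09

2.11e+09


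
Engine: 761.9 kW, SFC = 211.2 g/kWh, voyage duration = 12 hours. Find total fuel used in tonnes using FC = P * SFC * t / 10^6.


Formula: FC (tonnes) = P * SFC * t / 1,000,000
Step 1 — P * SFC * t = 761.9 * 211.2 * 12 = 1930959.36 g
Step 2 — FC (tonnes) = 1930959.36 / 1,000,000 ≈ 1.9310 tonnes (5 s.f.)

1.9310 tonnes


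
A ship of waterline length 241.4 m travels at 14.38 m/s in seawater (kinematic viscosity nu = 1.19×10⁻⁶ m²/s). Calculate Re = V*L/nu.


Formula: Re = V * L / nu
Step 1 — V * L = 14.38 * 241.4 = 3471.332 m^2/s
Step 2 — Re = 3471.332 / 1.19e-6 = 2.92e+09

2.92e+09


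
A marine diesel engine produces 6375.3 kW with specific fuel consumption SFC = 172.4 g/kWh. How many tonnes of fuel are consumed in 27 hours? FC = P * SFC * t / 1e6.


Formula: FC (tonnes) = P * SFC * t / 1,000,000
Step 1 — P * SFC * t = 6375.3 * 172.4 * 27 = 29675746.44 g
Step 2 — FC (tonnes) = 29675746.44 / 1,000,000 ≈ 29.676 tonnes (5 s.f.)

29.676 tonnes


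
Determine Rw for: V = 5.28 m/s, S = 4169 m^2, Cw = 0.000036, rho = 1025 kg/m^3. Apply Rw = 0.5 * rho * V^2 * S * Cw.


Formula: Rw = 0.5 * rho * V^2 * S * Cw
Step 1 — V^2 = 5.28^2 = 27.8784
Step 2 — 0.5 * rho * V^2 = 0.5 * 1025 * 27.8784 = 14287.68
Step 3 — Rw = 14287.68 * 4169 * 0.000036 ≈ 2144.4 N (5 s.f.)

2144.4 N


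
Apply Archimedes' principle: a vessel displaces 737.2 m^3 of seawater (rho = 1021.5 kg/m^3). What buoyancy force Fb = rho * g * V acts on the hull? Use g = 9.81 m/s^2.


Formula: Fb = rho * g * V
Substituting: Fb = 1021.5 * 9.81 * 737.2
Intermediate: 1021.5 * 9.81 = 10020.915
Result: Fb = 10020.915 * 737.2 ≈ 7387400 N (5 s.f.)

7387400 N


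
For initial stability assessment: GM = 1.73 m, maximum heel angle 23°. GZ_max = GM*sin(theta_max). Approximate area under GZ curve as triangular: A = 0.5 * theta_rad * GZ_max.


Formula: GZ_max = GM * sin(theta); Area = 0.5 * theta_rad * GZ_max
Step 1 — GZ_max = 1.73 * sin(23°) = 1.73 * 0.390731 = 0.675965 m
Step 2 — theta_rad = 23 * pi/180 = 0.401426 rad
Step 3 — Area = 0.5 * 0.401426 * 0.675965 ≈ 0.13567 m·rad (5 s.f.)

0.13567 m·rad


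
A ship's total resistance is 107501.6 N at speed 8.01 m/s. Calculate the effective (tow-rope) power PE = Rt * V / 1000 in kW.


Formula: PE = Rt * V / 1000 (kW)
Step 1 — PE (W) = 107501.6 * 8.01 = 861087.816 W
Step 2 — PE (kW) = 861087.816 / 1000 ≈ 861.09 kW (5 s.f.)

861.09 kW


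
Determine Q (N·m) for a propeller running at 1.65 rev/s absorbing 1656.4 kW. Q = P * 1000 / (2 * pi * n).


Formula: Q = P_W / (2 * pi * n)
Step 1 — P_W = 1656.4 kW * 1000 = 1656400.0 W
Step 2 — 2 * pi * n = 2 * pi * 1.65 = 10.367256
Step 3 — Q = 1656400.0 / 10.367256 ≈ 159770 N·m (5 s.f.)

159770 N·m


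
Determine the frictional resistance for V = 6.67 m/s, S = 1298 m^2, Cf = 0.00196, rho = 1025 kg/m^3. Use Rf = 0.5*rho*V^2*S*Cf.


Formula: Rf = 0.5 * rho * V^2 * S * Cf
Step 1 — V^2 = 6.67^2 = 44.4889
Step 2 — 0.5 * rho * V^2 = 0.5 * 1025 * 44.4889 = 22800.56125
Step 3 — Rf = 22800.56125 * 1298 * 0.00196 ≈ 58006 N (5 s.f.)

58006 N


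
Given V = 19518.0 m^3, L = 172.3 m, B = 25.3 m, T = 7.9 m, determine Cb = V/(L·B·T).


Formula: Cb = V / (L * B * T)
Step 1 — L * B * T = 172.3 * 25.3 * 7.9 = 34437.601 m^3
Step 2 — Cb = 19518.0 / 34437.601 ≈ 0.56676 (5 s.f.)

0.56676


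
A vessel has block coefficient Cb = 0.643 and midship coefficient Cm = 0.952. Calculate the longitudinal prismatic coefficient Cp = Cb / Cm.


Formula: Cp = Cb / Cm
Substituting: Cp = 0.643 / 0.952
Result: Cp ≈ 0.67542 (5 s.f.)

0.67542


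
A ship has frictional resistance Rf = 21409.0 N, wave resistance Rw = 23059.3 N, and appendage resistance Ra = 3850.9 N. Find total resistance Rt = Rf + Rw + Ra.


Formula: Rt = Rf + Rw + Ra
Substituting: Rt = 21409.0 + 23059.3 + 3850.9
Result: Rt = 48319.2 N

48319.2 N


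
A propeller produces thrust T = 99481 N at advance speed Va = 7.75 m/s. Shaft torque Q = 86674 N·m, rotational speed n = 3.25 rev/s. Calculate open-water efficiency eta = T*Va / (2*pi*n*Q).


Formula: eta = T * Va / (2 * pi * n * Q)
Step 1 — numerator = T * Va = 99481 * 7.75 = 770977.75
Step 2 — 2 * pi * n = 2 * pi * 3.25 = 20.420352
Step 3 — denominator = 20.420352 * 86674 = 1769913.59
Step 4 — eta = 770977.75 / 1769913.59 ≈ 0.43560 (5 s.f.)

0.43560


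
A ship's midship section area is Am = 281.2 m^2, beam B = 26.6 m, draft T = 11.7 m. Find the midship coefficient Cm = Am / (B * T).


Formula: Cm = Am / (B * T)
Step 1 — B * T = 26.6 * 11.7 = 311.22 m^2
Step 2 — Cm = 281.2 / 311.22 ≈ 0.90354 (5 s.f.)

0.90354


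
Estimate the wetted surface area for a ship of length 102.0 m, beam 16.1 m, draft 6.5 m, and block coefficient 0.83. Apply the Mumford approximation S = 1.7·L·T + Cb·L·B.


Formula: S = 1.7*L*T + V/T with V = Cb*L*B*T, i.e. S = L * (1.7*T + Cb*B)
Step 1 — 1.7*T = 1.7 * 6.5 = 11.05 m
Step 2 — Cb*B = 0.83 * 16.1 = 13.363 m
Step 3 — 1.7*T + Cb*B = 11.05 + 13.363 = 24.413 m
Step 4 — S = 102.0 * 24.413 ≈ 2490.1 m^2 (5 s.f.)

2490.1 m^2


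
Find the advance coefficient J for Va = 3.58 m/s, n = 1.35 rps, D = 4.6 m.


Formula: J = Va / (n * D)
Step 1 — n * D = 1.35 * 4.6 = 6.21
Step 2 — J = 3.58 / 6.21 ≈ 0.57649 (5 s.f.)

0.57649


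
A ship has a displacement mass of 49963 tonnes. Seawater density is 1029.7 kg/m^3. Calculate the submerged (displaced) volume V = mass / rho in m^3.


Formula: V = mass / rho
Step 1 — convert tonnes to kg: 49963 t * 1000 = 49963000 kg
Step 2 — V = 49963000 / 1029.7 ≈ 48522 m^3 (5 s.f.)

48522 m^3


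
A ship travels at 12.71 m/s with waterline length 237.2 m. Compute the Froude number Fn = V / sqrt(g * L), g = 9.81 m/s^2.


Formula: Fn = V / sqrt(g * L)
Step 1 — g * L = 9.81 * 237.2 = 2326.932
Step 2 — sqrt(g * L) = sqrt(2326.932) = 48.238284
Step 3 — Fn = 12.71 / 48.238284 ≈ 0.26348 (5 s.f.)

0.26348
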